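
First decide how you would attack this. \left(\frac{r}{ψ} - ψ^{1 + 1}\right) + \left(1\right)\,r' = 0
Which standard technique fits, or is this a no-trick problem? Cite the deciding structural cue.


Diagnosis: a linear integrating factor — the unknown enters only to the first power against a nonzero forcing term — the integrating-factor template applies directly.


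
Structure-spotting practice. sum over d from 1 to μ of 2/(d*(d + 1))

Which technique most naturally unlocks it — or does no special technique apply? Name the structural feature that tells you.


Best approach: telescoping — 2/(d*(d + 1)) is a collapsed telescope: expand it into simple fractions to see the cancellation.


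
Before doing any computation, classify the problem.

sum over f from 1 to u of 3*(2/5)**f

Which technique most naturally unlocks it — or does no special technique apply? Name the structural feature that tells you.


Diagnosis: the geometric series formula — term-over-term division gives 2/5 every time — index-free ratio, geometric sum formula applies.


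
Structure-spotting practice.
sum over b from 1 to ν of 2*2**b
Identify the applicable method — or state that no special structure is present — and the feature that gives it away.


Best approach: the geometric series formula — consecutive terms stand in a fixed index-free ratio — the geometric sum formula closes it.


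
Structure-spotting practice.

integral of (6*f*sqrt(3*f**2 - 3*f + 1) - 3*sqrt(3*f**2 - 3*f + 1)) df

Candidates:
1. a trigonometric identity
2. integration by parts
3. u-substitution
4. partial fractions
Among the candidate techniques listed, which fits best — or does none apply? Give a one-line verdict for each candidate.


Diagnosis: u-substitution — collected, the integrand has one factor that is, up to a constant, the derivative of an inner expression the rest depends on — substitute for that inner expression.
- a trigonometric identity — with no trigonometric functions present, identity rewriting has no target.
- integration by parts: the non-polynomial partner is not one of the parts kernels — exp, sine, or cosine with a degree-1 argument, or a logarithm.
- u-substitution: applies; the problem has the shape this method handles.
- partial fractions: there is no rational-function structure to decompose.


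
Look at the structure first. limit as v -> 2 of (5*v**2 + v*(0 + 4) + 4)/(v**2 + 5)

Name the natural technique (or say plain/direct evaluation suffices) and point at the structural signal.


Diagnosis: no special technique — the function is continuous at 2; evaluation is itself the limit, no machinery required.


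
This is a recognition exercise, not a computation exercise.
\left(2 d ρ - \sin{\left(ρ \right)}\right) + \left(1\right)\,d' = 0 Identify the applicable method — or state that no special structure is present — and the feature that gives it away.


Verdict: a linear integrating factor — linear in the unknown with genuine forcing: multiply through by the exponential of the integrated coefficient and the left side closes into one derivative.


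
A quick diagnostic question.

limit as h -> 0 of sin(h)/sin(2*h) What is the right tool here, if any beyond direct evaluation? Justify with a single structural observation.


Best approach: l'Hôpital's rule (0/0) — substituting 0 gives 0 over 0; differentiate top and bottom once and re-evaluate. Known elementary limits would finish this too — the rule just bypasses the case analysis.


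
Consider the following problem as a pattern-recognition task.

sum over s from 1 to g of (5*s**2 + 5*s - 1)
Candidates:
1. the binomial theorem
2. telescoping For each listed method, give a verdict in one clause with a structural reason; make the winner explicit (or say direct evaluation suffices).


Best approach: no special technique — Faulhaber territory: sum each constant-multiple power of s with its closed-form formula, no trick required.
- the binomial theorem — the summand does not match any term pattern of an expanded binomial power.
- telescoping — computed from the summand as displayed, the partial sums build up without the pairwise collapse telescoping exploits.


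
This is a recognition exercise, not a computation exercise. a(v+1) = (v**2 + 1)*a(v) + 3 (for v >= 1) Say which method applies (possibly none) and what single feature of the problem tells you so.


Technique: a summation factor — first-order, linear, moving coefficient v**2 + 1: the discrete analogue of an integrating factor handles it.


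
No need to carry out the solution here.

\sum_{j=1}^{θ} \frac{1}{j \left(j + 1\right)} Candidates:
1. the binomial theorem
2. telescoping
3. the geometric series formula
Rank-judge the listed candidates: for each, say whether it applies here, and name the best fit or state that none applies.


Verdict: telescoping — one partial-fraction pass turns \frac{1}{j \left(j + 1\right)} into a shifted difference, and shifted differences telescope.
- the binomial theorem — no binomial coefficients pair with matched powers.
- telescoping: yes, a natural case for it.
- the geometric series formula — the ratio of consecutive terms depends on the index.


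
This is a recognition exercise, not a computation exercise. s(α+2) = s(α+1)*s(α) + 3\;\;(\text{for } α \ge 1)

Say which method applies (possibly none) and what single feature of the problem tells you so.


Diagnosis: no special technique — the unknown sequence enters the update nonlinearly, so no linear method fits the recurrence as written — direct iteration remains.


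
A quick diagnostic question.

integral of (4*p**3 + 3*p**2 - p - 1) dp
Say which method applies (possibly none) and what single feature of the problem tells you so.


Diagnosis: no special technique — nothing composite, nothing rational, nothing trigonometric — each constant-multiple power of p integrates by the power rule alone.


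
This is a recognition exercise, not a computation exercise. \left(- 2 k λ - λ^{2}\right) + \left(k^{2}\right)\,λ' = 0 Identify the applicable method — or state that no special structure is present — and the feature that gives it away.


Diagnosis: the homogeneous substitution — solved for the derivative, the right side is unchanged under scaling k and λ together — it depends only on the ratio λ/k, so substitute a single ratio variable. Rearranged, this also fits the Bernoulli template directly; the homogeneous substitution reads the structure without the rearrangement.


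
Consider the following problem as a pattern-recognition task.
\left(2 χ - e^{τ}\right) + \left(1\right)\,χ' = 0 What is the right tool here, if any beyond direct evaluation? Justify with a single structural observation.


Technique: a linear integrating factor — arrange it as χ' + 2·χ = (the forcing term) and the integrating factor does the rest.


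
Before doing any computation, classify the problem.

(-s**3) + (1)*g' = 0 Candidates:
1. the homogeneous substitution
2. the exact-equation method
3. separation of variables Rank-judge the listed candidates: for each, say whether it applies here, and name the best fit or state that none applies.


Technique: no special technique — the slope is a function of s alone, so integrate both sides directly.
- the homogeneous substitution — the slope is not a function of the ratio of the variables alone.
- the exact-equation method — no dependence on the unknown anywhere: exactness is a label without content here.
- separation of variables — any separation here is vacuous (nothing depends on the unknown); direct integration is the honest label.


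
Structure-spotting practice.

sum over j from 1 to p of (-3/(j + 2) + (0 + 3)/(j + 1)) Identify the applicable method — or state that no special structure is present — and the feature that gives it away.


Technique: telescoping — the piece each term subtracts is (0 + 3)/(j + 1) advanced by one index, and it reappears with a plus sign leading the following term — the sum collapses to its boundary terms.


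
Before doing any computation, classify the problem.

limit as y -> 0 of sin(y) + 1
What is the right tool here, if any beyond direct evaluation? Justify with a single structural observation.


Verdict: no special technique — no zero denominators, no indeterminate clash at 0 — substitute and read off the value.


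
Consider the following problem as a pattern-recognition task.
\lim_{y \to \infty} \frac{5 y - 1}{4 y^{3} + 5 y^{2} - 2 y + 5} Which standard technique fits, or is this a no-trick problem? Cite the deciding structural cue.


Best approach: dominant-term comparison — divide by the highest power of y present: lower-order terms vanish and the dominant ratio remains. As a single quotient, the ∞/∞ shape would yield to repeated differentiation as well — the growth comparison gets there in one look.


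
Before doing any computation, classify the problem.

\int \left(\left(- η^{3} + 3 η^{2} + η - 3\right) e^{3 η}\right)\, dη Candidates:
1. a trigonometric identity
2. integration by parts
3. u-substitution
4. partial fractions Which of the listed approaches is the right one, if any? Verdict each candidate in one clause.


Verdict: integration by parts — a polynomial factor - η^{3} + 3 η^{2} + η - 3 multiplies e^{3 η}; differentiating - η^{3} + 3 η^{2} + η - 3 lowers its degree while e^{3 η} integrates cleanly, so parts wins.
- a trigonometric identity — there is no trigonometric structure at all — the integrand carries no sine or cosine to rewrite.
- integration by parts — yes, a natural case for it.
- u-substitution: no subexpression of the integrand serves as a whole-integral substitution inner — individual terms may offer their own, but none carries its derivative as a factor of the full integrand; a working change of variable would have to be constructed from outside the expression.
- partial fractions: the expression is not a ratio of polynomials that decomposes further.


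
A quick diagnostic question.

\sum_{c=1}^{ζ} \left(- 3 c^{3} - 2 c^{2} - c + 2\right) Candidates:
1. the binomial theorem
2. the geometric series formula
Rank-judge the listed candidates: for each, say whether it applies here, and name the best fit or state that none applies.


Verdict: no special technique — no cancellation, no constant ratio, no binomial weights — just polynomial terms summed directly.
- the binomial theorem: there is no pair of bases whose matched powers would reassemble into a single binomial power.
- the geometric series formula — there is no constant term-to-term ratio.


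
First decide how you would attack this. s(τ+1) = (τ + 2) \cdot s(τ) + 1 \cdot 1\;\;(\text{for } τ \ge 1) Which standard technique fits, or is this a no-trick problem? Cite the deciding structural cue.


Technique: a summation factor — an index-dependent multiplier τ + 2 rules out characteristic roots; a summation factor converts it to a pure difference.


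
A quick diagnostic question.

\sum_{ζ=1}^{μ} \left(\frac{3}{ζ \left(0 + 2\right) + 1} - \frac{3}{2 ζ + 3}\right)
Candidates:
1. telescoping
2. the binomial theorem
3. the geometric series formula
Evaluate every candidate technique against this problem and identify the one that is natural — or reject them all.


Verdict: telescoping — the summand is built as \frac{3}{ζ \left(0 + 2\right) + 1} minus its own successor — adjacent terms annihilate down the line.
- telescoping — applicable, and directly so.
- the binomial theorem — there is no pair of bases whose matched powers would reassemble into a single binomial power.
- the geometric series formula — the term-to-term ratio changes with the index, so the geometric formula cannot close it.


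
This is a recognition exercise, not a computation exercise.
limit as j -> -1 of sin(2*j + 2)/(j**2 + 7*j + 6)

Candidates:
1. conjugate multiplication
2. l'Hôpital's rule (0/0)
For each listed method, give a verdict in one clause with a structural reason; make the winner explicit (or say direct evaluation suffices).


Best approach: l'Hôpital's rule (0/0) — plug in -1: top and bottom both hit zero, so differentiate each and retry. The standard small-argument limits would also carry it; the rule is the systematic route.
- conjugate multiplication: no difference of divergent radicals appears, so rationalizing has nothing to cancel.
- l'Hôpital's rule (0/0) — yes, a natural case for it.


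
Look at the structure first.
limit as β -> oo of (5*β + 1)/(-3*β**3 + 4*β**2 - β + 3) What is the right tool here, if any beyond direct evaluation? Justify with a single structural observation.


Method: dominant-term comparison — at large β only the top-degree terms survive; compare the leading terms and the limit falls out. l'Hôpital's at-infinity variant applies to the expression viewed as a single quotient; the leading-term comparison is the direct route.


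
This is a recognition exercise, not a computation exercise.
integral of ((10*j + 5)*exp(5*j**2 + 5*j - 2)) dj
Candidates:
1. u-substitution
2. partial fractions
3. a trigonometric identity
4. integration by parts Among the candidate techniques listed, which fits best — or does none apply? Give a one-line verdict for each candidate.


Diagnosis: u-substitution — spotting that 10*j + 5 is a constant multiple of the derivative of 5*j**2 + 5*j - 2 is the key observation — substitute u = 5*j**2 + 5*j - 2 and the integral becomes one-dimensional in u.
- u-substitution: yes — fits the structure here.
- partial fractions: the expression is not a ratio of polynomials that decomposes further.
- a trigonometric identity — there is no trigonometric structure at all — the integrand carries no sine or cosine to rewrite.
- integration by parts — a polynomial factor is present, but its partner is not an exp, sine, or cosine of a degree-1 argument, nor a logarithm.


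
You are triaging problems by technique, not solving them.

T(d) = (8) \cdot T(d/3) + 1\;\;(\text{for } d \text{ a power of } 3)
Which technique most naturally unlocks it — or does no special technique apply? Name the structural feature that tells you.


Diagnosis: the master substitution — the argument contracts 3-fold per step: reindex d exponentially and solve the linear recurrence in the new index.


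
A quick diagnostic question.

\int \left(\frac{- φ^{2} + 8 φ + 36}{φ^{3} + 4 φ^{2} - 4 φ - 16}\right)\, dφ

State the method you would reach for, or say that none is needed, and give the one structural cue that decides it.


Technique: partial fractions — the integrand is a proper rational function and its denominator φ^{3} + 4 φ^{2} - 4 φ - 16 factors into distinct pieces, so it splits into simple fractions.


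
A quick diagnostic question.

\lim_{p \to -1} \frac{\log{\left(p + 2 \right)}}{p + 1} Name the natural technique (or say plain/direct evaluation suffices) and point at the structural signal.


Best approach: l'Hôpital's rule (0/0) — plug in -1: top and bottom both hit zero, so differentiate each and retry. Expanding numerator and denominator to first order gives the same value — the rule automates exactly that.


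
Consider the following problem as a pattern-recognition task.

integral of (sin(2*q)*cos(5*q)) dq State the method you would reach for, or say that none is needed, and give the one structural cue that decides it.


Best approach: a trigonometric identity — cross-frequency products like sin(2*q)*cos(5*q) are the textbook product-to-sum case — the identity converts them to directly integrable sinusoids.


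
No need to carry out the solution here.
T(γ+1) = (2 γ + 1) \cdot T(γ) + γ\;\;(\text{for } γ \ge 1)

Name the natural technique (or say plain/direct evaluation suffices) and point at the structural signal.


Method: a summation factor — an index-dependent multiplier 2 γ + 1 rules out characteristic roots; a summation factor converts it to a pure difference.


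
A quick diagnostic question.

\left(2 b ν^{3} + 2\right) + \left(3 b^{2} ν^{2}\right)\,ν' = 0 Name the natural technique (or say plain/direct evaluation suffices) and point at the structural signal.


Method: the exact-equation method — 2 b ν^{3} + 2 and 3 b^{2} ν^{2} pass the exactness check on the nose, so no integrating factor in b or ν is needed at all.


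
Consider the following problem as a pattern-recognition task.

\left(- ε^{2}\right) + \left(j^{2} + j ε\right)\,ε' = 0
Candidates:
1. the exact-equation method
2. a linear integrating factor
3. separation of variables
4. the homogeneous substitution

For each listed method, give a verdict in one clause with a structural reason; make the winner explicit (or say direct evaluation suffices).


Best approach: the homogeneous substitution — scaling j and ε together leaves the slope fixed — it depends only on ε/j, so substitute the ratio. This can also be massaged into Bernoulli form (the roles of the variables may need exchanging); the homogeneous substitution avoids that setup.
- the exact-equation method — the cross partial derivatives disagree, so no single potential exists.
- a linear integrating factor: a nonlinear term in the unknown puts this outside the integrating-factor template.
- separation of variables: the two dependences do not factor apart.
- the homogeneous substitution: a fit — the right tool for this form.


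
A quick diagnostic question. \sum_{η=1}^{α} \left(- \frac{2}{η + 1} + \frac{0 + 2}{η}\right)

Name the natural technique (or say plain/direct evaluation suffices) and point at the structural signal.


Verdict: telescoping — write out three consecutive terms and watch the interior cancel: the advanced copy one term subtracts reappears as the very next term's leading piece, pair after pair.


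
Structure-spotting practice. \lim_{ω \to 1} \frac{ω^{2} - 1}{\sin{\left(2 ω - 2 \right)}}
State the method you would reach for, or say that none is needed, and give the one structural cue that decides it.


Best approach: l'Hôpital's rule (0/0) — substituting 1 gives 0 over 0; differentiate top and bottom once and re-evaluate. Known elementary limits would finish this too — the rule just bypasses the case analysis.


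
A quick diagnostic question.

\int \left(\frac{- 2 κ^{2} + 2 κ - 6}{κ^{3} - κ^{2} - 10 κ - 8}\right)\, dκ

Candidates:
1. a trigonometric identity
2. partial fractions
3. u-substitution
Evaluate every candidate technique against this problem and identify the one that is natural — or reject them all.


Method: partial fractions — each factor of κ^{3} - κ^{2} - 10 κ - 8 owns one elementary piece of the integrand — separate them and integrate piecewise.
- a trigonometric identity — there is no trigonometric structure at all — the integrand carries no sine or cosine to rewrite.
- partial fractions: applicable, and directly so.
- u-substitution: no subexpression of the integrand serves as a whole-integral substitution inner — individual terms may offer their own, but none carries its derivative as a factor of the full integrand; a working change of variable would have to be constructed from outside the expression.


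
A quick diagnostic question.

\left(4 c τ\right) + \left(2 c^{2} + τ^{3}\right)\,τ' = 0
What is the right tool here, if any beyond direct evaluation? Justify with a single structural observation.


Diagnosis: the exact-equation method — this form is already the differential of something: the matching mixed partials of 4 c τ and 2 c^{2} + τ^{3} prove it.


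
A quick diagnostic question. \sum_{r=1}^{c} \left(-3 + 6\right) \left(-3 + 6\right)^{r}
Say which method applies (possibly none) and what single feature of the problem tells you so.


Method: the geometric series formula — consecutive terms stand in a fixed index-free ratio — the geometric sum formula closes it.


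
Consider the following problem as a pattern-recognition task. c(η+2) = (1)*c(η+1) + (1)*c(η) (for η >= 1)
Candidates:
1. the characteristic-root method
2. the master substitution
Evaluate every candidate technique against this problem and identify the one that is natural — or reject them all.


Diagnosis: the characteristic-root method — the recurrence treats every index alike (constant coefficients, no forcing) — precisely the regime where r^η trials close it.
- the characteristic-root method: yes — fits the structure here.
- the master substitution — the recursion steps by a constant offset, so exponential reindexing is pointless.


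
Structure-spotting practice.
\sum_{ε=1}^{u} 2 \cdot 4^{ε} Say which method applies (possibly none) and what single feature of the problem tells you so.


Best approach: the geometric series formula — each summand is the previous one scaled by 4; that constant multiplier is itself the geometric structure.


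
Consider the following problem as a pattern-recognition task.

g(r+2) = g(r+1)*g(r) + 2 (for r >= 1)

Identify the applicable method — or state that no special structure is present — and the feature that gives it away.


Verdict: no special technique — the recurrence is nonlinear in the sequence values; study it directly, no linear machinery applies.


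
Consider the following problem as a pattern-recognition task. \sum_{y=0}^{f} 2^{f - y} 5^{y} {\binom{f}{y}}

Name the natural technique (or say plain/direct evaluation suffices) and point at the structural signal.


Method: the binomial theorem — the binomial coefficients weight matched powers of 5 and 2, which is exactly the expansion of a binomial power.


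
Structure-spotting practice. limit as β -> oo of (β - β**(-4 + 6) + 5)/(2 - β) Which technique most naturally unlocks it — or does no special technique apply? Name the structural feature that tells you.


Diagnosis: dominant-term comparison — as β grows, only the highest-degree terms matter — compare leading terms and read the limit off. As a single quotient, the ∞/∞ shape would yield to repeated differentiation as well — the growth comparison gets there in one look.


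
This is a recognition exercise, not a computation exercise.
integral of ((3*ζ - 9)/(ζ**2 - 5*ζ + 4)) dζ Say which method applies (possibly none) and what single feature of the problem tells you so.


Diagnosis: partial fractions — ζ**2 - 5*ζ + 4 splits into linear pieces, so the quotient is a sum of simple fractions — decompose before integrating.


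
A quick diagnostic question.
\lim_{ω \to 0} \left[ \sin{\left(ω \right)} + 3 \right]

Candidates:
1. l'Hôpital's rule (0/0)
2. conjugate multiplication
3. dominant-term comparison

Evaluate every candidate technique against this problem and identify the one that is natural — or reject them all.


Technique: no special technique — nothing blocks direct substitution at 0: plug in and finish.
- l'Hôpital's rule (0/0): evaluation at the point is determinate, so the rule has nothing to repair.
- conjugate multiplication — multiplying by a conjugate would not remove any indeterminacy here.
- dominant-term comparison — no dominant-degree comparison decides it.


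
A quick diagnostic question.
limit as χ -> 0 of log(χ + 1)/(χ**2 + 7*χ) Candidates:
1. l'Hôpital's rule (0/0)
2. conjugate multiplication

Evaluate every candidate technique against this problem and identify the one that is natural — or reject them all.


Verdict: l'Hôpital's rule (0/0) — both numerator and denominator vanish at 0: the genuine 0/0 indeterminate that l'Hôpital exists for. A first-order expansion at the point is an equally standard path; the rule packages it.
- l'Hôpital's rule (0/0) — yes, a natural case for it.
- conjugate multiplication: no difference of divergent radicals appears, so rationalizing has nothing to cancel.


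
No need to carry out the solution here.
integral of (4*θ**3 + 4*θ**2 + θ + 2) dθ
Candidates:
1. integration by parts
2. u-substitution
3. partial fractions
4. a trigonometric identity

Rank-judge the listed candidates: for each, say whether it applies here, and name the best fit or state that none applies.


Method: no special technique — the integrand is a sum of constant multiples of powers of θ — integrate term by term.
- integration by parts — parts would only shuffle a directly integrable integrand.
- u-substitution: any workable substitution here is cosmetic — the integrand is already in directly integrable form.
- partial fractions — the expression is not a ratio of polynomials that decomposes further.
- a trigonometric identity — there is no trigonometric structure at all — the integrand carries no sine or cosine to rewrite.


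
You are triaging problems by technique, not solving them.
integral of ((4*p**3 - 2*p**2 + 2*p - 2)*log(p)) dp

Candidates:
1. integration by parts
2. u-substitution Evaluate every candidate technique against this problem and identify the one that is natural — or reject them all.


Verdict: integration by parts — take log(p) as the piece to differentiate: what remains is a power-rule integral in disguise.
- integration by parts: applicable, and directly so.
- u-substitution — no subexpression of the integrand pairs with its own derivative as a factor — individual terms may offer their own substitutions, but any change of variable covering the whole integral would have to be constructed from outside the expression.


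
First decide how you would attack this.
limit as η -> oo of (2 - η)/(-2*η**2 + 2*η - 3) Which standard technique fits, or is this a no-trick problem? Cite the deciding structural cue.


Method: dominant-term comparison — divide through by the highest power of η; every lower-order term dies and the dominant terms decide the limit. Viewed as a single quotient this is an ∞/∞ form — an at-infinity application of l'Hôpital's rule would also resolve it; comparing leading growth reads the answer without differentiating.


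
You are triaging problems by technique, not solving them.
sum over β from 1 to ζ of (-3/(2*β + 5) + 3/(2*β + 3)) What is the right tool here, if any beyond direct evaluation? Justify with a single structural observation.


Diagnosis: telescoping — the generic term is a one-step difference of 3/(2*β + 3), so partial sums shortcut to endpoint evaluation.


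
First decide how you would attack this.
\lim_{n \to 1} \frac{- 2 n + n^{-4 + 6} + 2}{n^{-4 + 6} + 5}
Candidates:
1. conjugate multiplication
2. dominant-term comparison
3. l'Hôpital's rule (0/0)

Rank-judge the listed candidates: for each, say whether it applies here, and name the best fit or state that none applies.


Verdict: no special technique — the expression is continuous at the evaluation point — substitute directly; no indeterminate form appears.
- conjugate multiplication — multiplying by a conjugate would not remove any indeterminacy here.
- dominant-term comparison — this limit is not decided by comparing leading-term growth at infinity.
- l'Hôpital's rule (0/0) — substituting the point gives a finite value outright — there is no indeterminate clash to repair.


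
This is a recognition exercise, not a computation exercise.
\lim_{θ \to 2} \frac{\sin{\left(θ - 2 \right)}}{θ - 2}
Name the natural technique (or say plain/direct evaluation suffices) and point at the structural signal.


Best approach: l'Hôpital's rule (0/0) — numerator and denominator both vanish at 2 — a genuine 0/0 form, which is exactly when l'Hôpital applies. Known elementary limits would finish this too — the rule just bypasses the case analysis.


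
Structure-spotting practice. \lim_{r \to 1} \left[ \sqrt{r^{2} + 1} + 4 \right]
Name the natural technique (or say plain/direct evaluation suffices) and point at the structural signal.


Best approach: no special technique — no vanishing denominator and no indeterminate clash at the point — evaluation is immediate.


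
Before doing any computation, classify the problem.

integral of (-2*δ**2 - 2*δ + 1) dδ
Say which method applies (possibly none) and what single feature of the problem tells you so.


Verdict: no special technique — the integrand is a sum of constant multiples of powers of δ — integrate term by term.


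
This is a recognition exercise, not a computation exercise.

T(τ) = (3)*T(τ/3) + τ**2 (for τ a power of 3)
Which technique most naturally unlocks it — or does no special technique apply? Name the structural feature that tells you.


Technique: the master substitution — a divide-and-conquer shape: argument τ/3, so change variables with τ = 3^m and solve the linear version.


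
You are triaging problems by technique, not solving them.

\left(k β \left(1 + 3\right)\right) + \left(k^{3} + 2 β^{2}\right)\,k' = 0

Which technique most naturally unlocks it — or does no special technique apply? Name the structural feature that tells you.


Verdict: the exact-equation method — equality of cross partials is the green light — assemble the potential function term by term.


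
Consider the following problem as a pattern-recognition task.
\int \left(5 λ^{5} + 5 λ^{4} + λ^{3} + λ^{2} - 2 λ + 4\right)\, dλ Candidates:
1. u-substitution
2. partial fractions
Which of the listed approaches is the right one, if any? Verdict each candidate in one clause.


Method: no special technique — a term-by-term power-rule job in λ; no substitution or rearrangement earns its keep here.
- u-substitution — no substitution does more than relabel what direct integration already handles.
- partial fractions — there is no rational-function structure to decompose.


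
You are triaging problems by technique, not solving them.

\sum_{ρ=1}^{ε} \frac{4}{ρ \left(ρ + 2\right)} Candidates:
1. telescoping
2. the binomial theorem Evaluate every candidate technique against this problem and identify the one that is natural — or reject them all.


Best approach: telescoping — after splitting \frac{4}{ρ \left(ρ + 2\right)} into partial fractions, the pieces are shifted copies of one function and cancel telescopically.
- telescoping: yes — fits the structure here.
- the binomial theorem: the summand does not match any term pattern of an expanded binomial power.


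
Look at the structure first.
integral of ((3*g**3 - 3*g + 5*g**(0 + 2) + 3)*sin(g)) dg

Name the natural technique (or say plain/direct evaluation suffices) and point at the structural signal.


Verdict: integration by parts — (3*g**3 - 3*g + 5*g**(0 + 2) + 3) dies after finitely many derivatives while sin(g) cycles under integration — the tabular/parts setup.


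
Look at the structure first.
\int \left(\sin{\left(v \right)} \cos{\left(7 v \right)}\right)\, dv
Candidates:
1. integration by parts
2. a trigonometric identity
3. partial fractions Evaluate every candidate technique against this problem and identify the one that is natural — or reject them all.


Diagnosis: a trigonometric identity — apply product-to-sum to \sin{\left(v \right)} \cos{\left(7 v \right)}: two clean single-angle terms replace one awkward product.
- integration by parts — not the natural route: no polynomial-kernel product appears — a recursive parts reduction of the trigonometric product exists, but the identity rewrite is direct.
- a trigonometric identity: applicable, and directly so.
- partial fractions — the expression is not a ratio of polynomials that decomposes further.


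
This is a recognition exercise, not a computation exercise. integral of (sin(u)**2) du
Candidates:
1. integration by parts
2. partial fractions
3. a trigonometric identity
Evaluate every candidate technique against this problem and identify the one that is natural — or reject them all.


Method: a trigonometric identity — the even trigonometric power sin(u)**2 reduces by a double-angle identity before any integration is attempted.
- integration by parts — not the natural route: no polynomial-kernel product appears — a recursive parts reduction of the trigonometric product exists, but the identity rewrite is direct.
- partial fractions: the expression is not a ratio of polynomials that decomposes further.
- a trigonometric identity — yes — fits the structure here.


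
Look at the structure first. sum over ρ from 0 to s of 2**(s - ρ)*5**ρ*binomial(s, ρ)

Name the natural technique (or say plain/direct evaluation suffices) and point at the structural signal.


Technique: the binomial theorem — terms weighting binomial(s, ρ) against matched powers of 5 and 2 reassemble into (5 + 2)^s by the binomial theorem.


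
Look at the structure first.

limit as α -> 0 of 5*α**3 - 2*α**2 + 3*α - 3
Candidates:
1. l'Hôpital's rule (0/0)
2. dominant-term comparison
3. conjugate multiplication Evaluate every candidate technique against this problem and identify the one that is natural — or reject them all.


Diagnosis: no special technique — no vanishing denominator and no indeterminate clash at the point — evaluation is immediate.
- l'Hôpital's rule (0/0): substituting the point produces a determinate value, not a 0 over 0 clash.
- dominant-term comparison: no dominant-degree comparison decides it.
- conjugate multiplication: rationalization has no target — no divergent radical difference appears.


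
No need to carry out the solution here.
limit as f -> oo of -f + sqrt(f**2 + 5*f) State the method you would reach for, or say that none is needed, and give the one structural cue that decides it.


Best approach: conjugate multiplication — divergence minus divergence hides a finite answer — expose it by pairing sqrt(f**2 + 5*f) - f with its conjugate.


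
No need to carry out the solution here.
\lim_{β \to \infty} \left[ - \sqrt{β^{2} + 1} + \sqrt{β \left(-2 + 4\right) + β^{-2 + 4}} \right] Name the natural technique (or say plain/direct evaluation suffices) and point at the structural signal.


Best approach: conjugate multiplication — turning the difference into a conjugate-rationalized ratio makes the limit readable.


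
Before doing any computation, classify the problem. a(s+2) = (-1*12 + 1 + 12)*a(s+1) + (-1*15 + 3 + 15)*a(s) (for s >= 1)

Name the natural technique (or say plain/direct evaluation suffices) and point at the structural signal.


Diagnosis: the characteristic-root method — no index-dependence in the weights and nothing inhomogeneous: classic characteristic-equation setup.


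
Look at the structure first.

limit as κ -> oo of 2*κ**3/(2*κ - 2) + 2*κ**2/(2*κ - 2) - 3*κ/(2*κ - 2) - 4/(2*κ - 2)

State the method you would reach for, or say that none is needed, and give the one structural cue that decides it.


Diagnosis: dominant-term comparison — growth-rate triage: the leading powers of κ decide the limit, everything else is noise. l'Hôpital's at-infinity variant applies to the expression viewed as a single quotient; the leading-term comparison is the direct route.


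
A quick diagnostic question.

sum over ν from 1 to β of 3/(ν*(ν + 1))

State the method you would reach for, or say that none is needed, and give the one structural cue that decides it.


Method: telescoping — 3/(ν*(ν + 1)) is a collapsed telescope: expand it into simple fractions to see the cancellation.


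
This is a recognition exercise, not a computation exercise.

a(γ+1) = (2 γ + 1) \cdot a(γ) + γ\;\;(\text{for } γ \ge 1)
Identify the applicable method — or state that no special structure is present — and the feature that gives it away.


Method: a summation factor — one-term recursion with variable weight 2 γ + 1 is solved by product normalization, not by root-finding.


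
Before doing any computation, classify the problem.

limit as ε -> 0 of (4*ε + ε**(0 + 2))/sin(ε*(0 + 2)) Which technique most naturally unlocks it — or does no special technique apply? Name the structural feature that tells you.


Diagnosis: l'Hôpital's rule (0/0) — numerator and denominator both vanish at 0 — a genuine 0/0 form, which is exactly when l'Hôpital applies. Expanding numerator and denominator to first order gives the same value — the rule automates exactly that.


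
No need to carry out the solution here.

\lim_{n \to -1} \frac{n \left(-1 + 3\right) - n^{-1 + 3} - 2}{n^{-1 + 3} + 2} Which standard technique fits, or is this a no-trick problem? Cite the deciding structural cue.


Verdict: no special technique — nothing blocks direct substitution at -1: plug in and finish.


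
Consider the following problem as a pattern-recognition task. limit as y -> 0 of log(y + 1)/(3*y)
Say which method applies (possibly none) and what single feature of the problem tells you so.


Method: l'Hôpital's rule (0/0) — plug in 0: top and bottom both hit zero, so differentiate each and retry. Known elementary limits would finish this too — the rule just bypasses the case analysis.


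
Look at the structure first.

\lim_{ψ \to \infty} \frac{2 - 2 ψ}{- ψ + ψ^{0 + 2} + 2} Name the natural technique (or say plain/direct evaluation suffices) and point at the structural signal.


Best approach: dominant-term comparison — divide by the highest power of ψ present: lower-order terms vanish and the dominant ratio remains. l'Hôpital's at-infinity variant applies to the expression viewed as a single quotient; the leading-term comparison is the direct route.


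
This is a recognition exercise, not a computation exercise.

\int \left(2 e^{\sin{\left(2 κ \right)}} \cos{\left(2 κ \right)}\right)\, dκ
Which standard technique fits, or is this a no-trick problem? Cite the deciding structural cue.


Diagnosis: u-substitution — collected, the integrand has one factor that is, up to a constant, the derivative of an inner expression the rest depends on — substitute for that inner expression.


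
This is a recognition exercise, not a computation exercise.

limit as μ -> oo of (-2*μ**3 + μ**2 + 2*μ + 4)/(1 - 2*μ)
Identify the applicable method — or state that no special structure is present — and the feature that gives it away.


Method: dominant-term comparison — divide through by the highest power of μ; every lower-order term dies and the dominant terms decide the limit. Differentiating the expression as a single quotient would eventually settle it as well; matching dominant growth settles it immediately.


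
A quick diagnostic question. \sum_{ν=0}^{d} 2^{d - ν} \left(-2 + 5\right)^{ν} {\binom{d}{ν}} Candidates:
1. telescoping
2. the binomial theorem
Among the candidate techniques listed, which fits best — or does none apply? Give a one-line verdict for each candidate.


Diagnosis: the binomial theorem — {\binom{d}{ν}} weighting matched powers of (-2 + 5) and 2 is the expanded form of ((-2 + 5) + 2)^d — fold it back up.
- telescoping: in the displayed form, no term reappears at a neighboring index to cancel against.
- the binomial theorem: yes — fits the structure here.


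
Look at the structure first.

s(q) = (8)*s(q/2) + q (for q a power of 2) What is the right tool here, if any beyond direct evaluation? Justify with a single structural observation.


Method: the master substitution — the recursive call is at index q/2 rather than a shift, a divide-and-conquer shape — substituting q = 2^m linearizes it.


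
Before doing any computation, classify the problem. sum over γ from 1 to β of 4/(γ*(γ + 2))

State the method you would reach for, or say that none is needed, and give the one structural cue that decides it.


Best approach: telescoping — 4/(γ*(γ + 2)) hides a difference of shifted reciprocals — decompose it and the middle of the sum vanishes.


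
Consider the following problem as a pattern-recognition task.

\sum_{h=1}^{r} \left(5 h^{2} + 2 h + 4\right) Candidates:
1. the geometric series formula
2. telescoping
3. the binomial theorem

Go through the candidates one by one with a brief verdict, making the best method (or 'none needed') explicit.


Best approach: no special technique — every summand is a constant multiple of a power of h — apply the standard power-sum identities one degree at a time.
- the geometric series formula: consecutive terms are not related by a fixed multiplier.
- telescoping: the summand is not presented as a shifted difference — a telescoping rewrite may exist, but the displayed structure does not offer one.
- the binomial theorem: no binomial coefficients pair with matched powers.
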